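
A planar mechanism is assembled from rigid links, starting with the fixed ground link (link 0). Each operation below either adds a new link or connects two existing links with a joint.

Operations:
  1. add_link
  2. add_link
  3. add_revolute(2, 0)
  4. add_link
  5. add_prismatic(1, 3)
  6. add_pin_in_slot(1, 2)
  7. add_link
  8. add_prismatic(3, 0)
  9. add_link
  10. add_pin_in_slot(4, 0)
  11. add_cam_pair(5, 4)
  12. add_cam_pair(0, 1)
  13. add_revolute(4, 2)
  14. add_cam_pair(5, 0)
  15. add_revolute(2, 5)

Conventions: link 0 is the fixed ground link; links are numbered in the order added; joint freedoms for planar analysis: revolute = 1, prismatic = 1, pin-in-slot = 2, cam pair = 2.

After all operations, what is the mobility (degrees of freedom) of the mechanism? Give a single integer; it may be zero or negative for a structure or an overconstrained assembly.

ground; <1,0,0>
#1 <2,0,0>
#2 <3,0,0>
R:2↔0 J1 <3,1,0>
#3 <4,1,0>
P:1↔3 J1 <4,2,0>
PS:1↔2 J2 <4,2,1>
#4 <5,2,1>
P:3↔0 J1 <5,3,1>
#5 <6,3,1>
PS:4↔0 J2 <6,3,2>
C:5↔4 J2 <6,3,3>
C:0↔1 J2 <6,3,4>
R:4↔2 J1 <6,4,4>
C:5↔0 J2 <6,4,5>
R:2↔5 J1 <6,5,5>
3×5 − 2×5 − 1×5 = 0

M = 0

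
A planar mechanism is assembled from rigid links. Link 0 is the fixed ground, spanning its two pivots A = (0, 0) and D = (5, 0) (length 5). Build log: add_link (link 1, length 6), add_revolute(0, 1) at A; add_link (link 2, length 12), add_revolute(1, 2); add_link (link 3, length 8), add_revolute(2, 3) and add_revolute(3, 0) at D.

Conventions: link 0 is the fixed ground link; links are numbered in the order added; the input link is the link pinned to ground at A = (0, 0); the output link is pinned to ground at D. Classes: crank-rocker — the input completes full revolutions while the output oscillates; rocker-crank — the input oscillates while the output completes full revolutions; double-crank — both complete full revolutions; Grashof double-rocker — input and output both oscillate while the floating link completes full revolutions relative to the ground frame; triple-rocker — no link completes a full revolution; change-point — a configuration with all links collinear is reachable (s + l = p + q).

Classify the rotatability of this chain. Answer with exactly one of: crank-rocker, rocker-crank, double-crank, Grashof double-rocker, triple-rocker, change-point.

lengths: ground=5, input=6, coupler=12, output=8
sorted: s=5 (shortest), l=12 (longest), p+q=14
s + l = 17 vs p + q = 14
s + l > p + q → non-Grashof → no link fully rotates → triple-rocker

triple-rocker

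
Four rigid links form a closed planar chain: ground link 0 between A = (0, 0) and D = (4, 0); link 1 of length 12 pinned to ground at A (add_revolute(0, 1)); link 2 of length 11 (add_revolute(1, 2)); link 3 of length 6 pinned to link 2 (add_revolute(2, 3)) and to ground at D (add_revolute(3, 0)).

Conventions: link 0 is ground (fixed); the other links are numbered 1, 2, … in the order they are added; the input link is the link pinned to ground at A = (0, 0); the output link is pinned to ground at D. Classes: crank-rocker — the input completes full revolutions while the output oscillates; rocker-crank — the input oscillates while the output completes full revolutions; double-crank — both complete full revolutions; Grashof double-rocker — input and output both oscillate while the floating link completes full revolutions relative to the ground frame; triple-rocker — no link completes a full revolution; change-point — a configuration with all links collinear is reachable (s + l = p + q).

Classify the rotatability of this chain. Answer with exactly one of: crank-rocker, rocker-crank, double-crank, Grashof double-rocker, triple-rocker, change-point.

lengths: ground=4, input=12, coupler=11, output=6
sorted: s=4 (shortest), l=12 (longest), p+q=17
s + l = 16 vs p + q = 17
s + l < p + q (Grashof) with shortest = ground link → double-crank

double-crank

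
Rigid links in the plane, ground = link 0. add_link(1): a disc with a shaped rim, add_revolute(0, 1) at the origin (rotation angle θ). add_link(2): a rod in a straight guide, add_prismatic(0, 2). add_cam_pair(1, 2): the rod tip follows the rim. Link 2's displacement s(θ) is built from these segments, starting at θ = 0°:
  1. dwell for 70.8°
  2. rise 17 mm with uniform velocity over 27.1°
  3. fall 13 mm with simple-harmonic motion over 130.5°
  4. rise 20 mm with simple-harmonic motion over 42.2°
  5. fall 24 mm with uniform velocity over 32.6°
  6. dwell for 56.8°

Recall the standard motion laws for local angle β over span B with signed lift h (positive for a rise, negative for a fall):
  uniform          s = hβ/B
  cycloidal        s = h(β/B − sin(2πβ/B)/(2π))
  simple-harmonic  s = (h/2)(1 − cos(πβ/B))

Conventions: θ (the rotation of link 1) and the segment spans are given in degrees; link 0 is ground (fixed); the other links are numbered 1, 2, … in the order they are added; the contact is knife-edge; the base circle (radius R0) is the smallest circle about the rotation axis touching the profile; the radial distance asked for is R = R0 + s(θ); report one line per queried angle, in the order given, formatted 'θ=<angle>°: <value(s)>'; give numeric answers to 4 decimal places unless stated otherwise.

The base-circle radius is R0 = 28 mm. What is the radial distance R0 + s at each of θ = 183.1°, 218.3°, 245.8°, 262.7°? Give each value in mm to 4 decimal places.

segment 1 (0° to 70.8°, dwell): s unchanged at 0.0000
segment 2 (70.8° to 97.9°, uniform, h = 17) is passed completely: s = 0.0000 + (17) = 17.0000
θ = 183.1° falls in segment 3 (97.9° to 228.4°, simple-harmonic, h = -13): β = 183.1 − 97.9 = 85.2°, B = 130.5°; Δs = -13/2·(1 − cos(π·0.6529)) = -9.5031; s = 17.0000 − 9.5031 = 7.4969
θ = 218.3° falls in segment 3 (97.9° to 228.4°, simple-harmonic, h = -13): β = 218.3 − 97.9 = 120.4°, B = 130.5°; Δs = -13/2·(1 − cos(π·0.9226)) = -12.8088; s = 17.0000 − 12.8088 = 4.1912
segment 3 (97.9° to 228.4°, simple-harmonic, h = -13) is passed completely: s = 17.0000 + (-13) = 4.0000
θ = 245.8° falls in segment 4 (228.4° to 270.6°, simple-harmonic, h = 20): β = 245.8 − 228.4 = 17.4°, B = 42.2°; Δs = 20/2·(1 − cos(π·0.4123)) = 7.2802; s = 4.0000 + 7.2802 = 11.2802
θ = 262.7° falls in segment 4 (228.4° to 270.6°, simple-harmonic, h = 20): β = 262.7 − 228.4 = 34.3°, B = 42.2°; Δs = 20/2·(1 − cos(π·0.8128)) = 18.3199; s = 4.0000 + 18.3199 = 22.3199
θ=183.1°: R = R0 + s = 28 + 7.4969 = 35.4969
θ=218.3°: R = R0 + s = 28 + 4.1912 = 32.1912
θ=245.8°: R = R0 + s = 28 + 11.2802 = 39.2802
θ=262.7°: R = R0 + s = 28 + 22.3199 = 50.3199

θ=183.1°: 35.4969
θ=218.3°: 32.1912
θ=245.8°: 39.2802
θ=262.7°: 50.3199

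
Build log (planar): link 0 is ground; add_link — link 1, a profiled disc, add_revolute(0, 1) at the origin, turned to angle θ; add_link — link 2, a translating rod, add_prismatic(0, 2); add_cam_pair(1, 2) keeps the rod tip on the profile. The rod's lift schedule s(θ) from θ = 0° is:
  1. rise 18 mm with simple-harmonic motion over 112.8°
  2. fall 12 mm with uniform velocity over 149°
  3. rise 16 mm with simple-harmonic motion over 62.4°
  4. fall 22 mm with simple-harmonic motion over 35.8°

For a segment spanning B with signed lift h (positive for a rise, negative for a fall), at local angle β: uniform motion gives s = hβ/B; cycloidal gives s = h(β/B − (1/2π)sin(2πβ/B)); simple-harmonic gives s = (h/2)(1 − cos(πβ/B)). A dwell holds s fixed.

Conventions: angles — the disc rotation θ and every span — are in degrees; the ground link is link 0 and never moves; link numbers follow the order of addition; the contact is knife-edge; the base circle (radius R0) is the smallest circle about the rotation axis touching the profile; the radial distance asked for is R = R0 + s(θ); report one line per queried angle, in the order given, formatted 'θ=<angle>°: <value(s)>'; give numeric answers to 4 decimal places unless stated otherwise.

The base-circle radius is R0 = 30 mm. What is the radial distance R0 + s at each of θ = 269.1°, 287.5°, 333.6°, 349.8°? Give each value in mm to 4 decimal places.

seg 1 [0°–112.8°] simple-harmonic, h=18: full span → s += 18 → s = 18.0000
seg 2 [112.8°–261.8°] uniform, h=-12: full span → s += -12 → s = 6.0000
seg 3 [261.8°–324.2°] simple-harmonic, h=16: θ=269.1° here. β=7.3, B=62.4. 16/2·(1 − cos(π·0.1170)) = 0.5342 → s = 6.5342
seg 3 [261.8°–324.2°] simple-harmonic, h=16: θ=287.5° here. β=25.7, B=62.4. 16/2·(1 − cos(π·0.4119)) = 5.8130 → s = 11.8130
seg 3 [261.8°–324.2°] simple-harmonic, h=16: full span → s += 16 → s = 22.0000
seg 4 [324.2°–360°] simple-harmonic, h=-22: θ=333.6° here. β=9.4, B=35.8. -22/2·(1 − cos(π·0.2626)) = -3.5350 → s = 18.4650
seg 4 [324.2°–360°] simple-harmonic, h=-22: θ=349.8° here. β=25.6, B=35.8. -22/2·(1 − cos(π·0.7151)) = -17.8799 → s = 4.1201
θ=269.1°: R = R0 + s = 30 + 6.5342 = 36.5342
θ=287.5°: R = R0 + s = 30 + 11.8130 = 41.8130
θ=333.6°: R = R0 + s = 30 + 18.4650 = 48.4650
θ=349.8°: R = R0 + s = 30 + 4.1201 = 34.1201

θ=269.1°: 36.5342
θ=287.5°: 41.8130
θ=333.6°: 48.4650
θ=349.8°: 34.1201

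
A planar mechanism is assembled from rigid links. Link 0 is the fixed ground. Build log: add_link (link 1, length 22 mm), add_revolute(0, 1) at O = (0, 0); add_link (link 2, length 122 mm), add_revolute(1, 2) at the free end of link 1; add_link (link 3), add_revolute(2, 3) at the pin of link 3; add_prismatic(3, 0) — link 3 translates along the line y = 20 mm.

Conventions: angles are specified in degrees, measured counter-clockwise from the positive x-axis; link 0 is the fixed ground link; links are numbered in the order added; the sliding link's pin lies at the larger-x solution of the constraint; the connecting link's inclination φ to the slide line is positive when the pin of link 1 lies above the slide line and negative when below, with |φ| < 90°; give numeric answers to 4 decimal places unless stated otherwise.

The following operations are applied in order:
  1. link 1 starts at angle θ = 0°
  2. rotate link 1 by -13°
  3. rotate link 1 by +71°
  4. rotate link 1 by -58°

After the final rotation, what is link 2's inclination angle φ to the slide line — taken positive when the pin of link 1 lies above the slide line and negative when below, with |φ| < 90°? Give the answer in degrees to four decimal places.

geometry: r = 22 mm, L = 122 mm, e = 20 mm; θ starts at 0°
rotate link 1 by -13°: θ ← 0° -13° = -13°
rotate link 1 by +71°: θ ← -13° +71° = 58°
rotate link 1 by -58°: θ ← 58° -58° = 0°
h = r sin θ − e = 0.000000 − 20 = -20.000000
sin φ = h / L = -20.000000 / 122 = -0.16393443
φ = arcsin(-0.16393443) = -9.435339°

-9.4353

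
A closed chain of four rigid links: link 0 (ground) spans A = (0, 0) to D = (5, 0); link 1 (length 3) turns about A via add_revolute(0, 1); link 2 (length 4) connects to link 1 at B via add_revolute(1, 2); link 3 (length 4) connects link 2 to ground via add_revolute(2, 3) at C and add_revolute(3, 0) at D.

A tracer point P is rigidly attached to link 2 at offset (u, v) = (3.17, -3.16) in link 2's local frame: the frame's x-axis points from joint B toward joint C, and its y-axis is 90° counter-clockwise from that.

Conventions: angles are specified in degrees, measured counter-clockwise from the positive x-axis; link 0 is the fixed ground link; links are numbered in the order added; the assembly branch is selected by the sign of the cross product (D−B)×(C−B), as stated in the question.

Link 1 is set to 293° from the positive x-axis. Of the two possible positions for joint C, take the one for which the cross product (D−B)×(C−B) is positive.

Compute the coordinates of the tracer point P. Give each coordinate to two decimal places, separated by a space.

A=(0,0), D=(5.00,0)
B = A + 3.00·(cos293°, sin293°) = (1.1722, -2.7615)
|BD| = 4.7200
circle(B,4.00) ∩ circle(D,4.00): a=2.3600, h=3.2296
  candidates: C₊=(1.1965,1.2384) cross=15.244; C₋=(4.9757,-3.9999) cross=-15.244
  branch + wants cross > 0 → take C=(1.1965,1.2384) (cross=15.244)
ex = (C−B)/|BC| = (0.0061,1.0000); ey = (-1.0000,0.0061)
P = B + 3.17·ex + -3.16·ey = (4.3514,0.3892)

4.35 0.39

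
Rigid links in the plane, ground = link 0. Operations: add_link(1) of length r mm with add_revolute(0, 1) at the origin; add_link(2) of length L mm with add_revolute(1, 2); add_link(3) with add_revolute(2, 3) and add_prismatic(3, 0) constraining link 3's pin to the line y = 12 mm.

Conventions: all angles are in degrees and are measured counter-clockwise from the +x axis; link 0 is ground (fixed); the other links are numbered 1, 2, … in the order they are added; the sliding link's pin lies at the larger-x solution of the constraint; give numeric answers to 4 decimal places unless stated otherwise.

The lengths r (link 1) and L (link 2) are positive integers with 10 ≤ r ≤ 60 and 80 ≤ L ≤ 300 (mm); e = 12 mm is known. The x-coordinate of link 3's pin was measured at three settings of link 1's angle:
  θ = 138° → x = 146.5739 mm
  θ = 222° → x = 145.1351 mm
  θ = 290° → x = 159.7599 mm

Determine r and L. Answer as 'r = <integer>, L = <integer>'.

constraint per measurement: (x − r cos θ)² + (r sin θ − e)² = L²
subtracting the θ₁ and θ₂ equations cancels the r² and L² terms:
r = (x₁² − x₂²) / (2[(x₁cos θ₁ + e sin θ₁) − (x₂cos θ₂ + e sin θ₂)]) = 13.9998 → r = 14
L² = (x₁ − r cos θ₁)² + (r sin θ₁ − e)² = 24648.9981 → L = 157.0000 → L = 157
check at θ₃=290°: x = 159.7599 (printed 159.7599) ✓

r = 14, L = 157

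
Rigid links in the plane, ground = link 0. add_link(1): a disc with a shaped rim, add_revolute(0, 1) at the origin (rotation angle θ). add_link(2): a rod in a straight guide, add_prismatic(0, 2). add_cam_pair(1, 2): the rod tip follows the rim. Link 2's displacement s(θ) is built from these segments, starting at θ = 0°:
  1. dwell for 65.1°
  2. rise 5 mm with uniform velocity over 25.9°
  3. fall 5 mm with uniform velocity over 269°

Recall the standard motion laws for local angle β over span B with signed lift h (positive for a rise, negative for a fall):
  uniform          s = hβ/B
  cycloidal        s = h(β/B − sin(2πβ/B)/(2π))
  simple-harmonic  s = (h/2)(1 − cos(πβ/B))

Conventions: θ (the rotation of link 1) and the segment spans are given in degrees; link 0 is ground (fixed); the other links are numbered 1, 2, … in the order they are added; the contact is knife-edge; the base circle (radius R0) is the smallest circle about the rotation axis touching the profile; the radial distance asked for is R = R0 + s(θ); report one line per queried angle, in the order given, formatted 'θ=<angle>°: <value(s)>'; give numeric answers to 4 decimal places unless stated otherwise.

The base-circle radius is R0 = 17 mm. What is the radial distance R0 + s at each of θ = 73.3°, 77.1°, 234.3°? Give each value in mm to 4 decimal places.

segment 1 (0° to 65.1°, dwell): s unchanged at 0.0000
θ = 73.3° falls in segment 2 (65.1° to 91°, uniform, h = 5): β = 73.3 − 65.1 = 8.2°, B = 25.9°; Δs = 5·8.2/25.9 = 1.5830; s = 0.0000 + 1.5830 = 1.5830
θ = 77.1° falls in segment 2 (65.1° to 91°, uniform, h = 5): β = 77.1 − 65.1 = 12°, B = 25.9°; Δs = 5·12/25.9 = 2.3166; s = 0.0000 + 2.3166 = 2.3166
segment 2 (65.1° to 91°, uniform, h = 5) is passed completely: s = 0.0000 + (5) = 5.0000
θ = 234.3° falls in segment 3 (91° to 360°, uniform, h = -5): β = 234.3 − 91 = 143.3°, B = 269°; Δs = -5·143.3/269 = -2.6636; s = 5.0000 − 2.6636 = 2.3364
θ=73.3°: R = R0 + s = 17 + 1.5830 = 18.5830
θ=77.1°: R = R0 + s = 17 + 2.3166 = 19.3166
θ=234.3°: R = R0 + s = 17 + 2.3364 = 19.3364

θ=73.3°: 18.5830
θ=77.1°: 19.3166
θ=234.3°: 19.3364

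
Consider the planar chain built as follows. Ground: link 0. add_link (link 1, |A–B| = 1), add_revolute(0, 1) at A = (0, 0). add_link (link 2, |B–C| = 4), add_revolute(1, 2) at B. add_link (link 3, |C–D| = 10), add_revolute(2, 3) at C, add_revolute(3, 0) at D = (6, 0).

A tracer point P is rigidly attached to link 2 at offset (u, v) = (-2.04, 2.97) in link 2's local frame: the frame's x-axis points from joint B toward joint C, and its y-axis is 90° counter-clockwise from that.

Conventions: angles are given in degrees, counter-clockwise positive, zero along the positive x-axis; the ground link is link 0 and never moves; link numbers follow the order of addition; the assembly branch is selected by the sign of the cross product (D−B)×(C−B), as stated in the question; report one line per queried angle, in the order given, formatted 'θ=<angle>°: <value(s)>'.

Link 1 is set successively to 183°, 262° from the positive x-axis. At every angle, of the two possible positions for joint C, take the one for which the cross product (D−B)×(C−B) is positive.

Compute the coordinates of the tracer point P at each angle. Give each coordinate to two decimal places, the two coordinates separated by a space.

A=(0,0), D=(6.00,0)
θ=183°: B = A + 1.00·(cos183°, sin183°) = (-0.9986, -0.0523)
θ=183°: |BD| = 6.9988
θ=183°: circle(B,4.00) ∩ circle(D,10.00): a=-2.5016, h=3.1212
θ=183°:   candidates: C₊=(-3.5235,3.0501) cross=21.845; C₋=(-3.4768,-3.1922) cross=-21.845
θ=183°:   branch + wants cross > 0 → take C=(-3.5235,3.0501) (cross=21.845)
θ=183°: ex = (C−B)/|BC| = (-0.6312,0.7756); ey = (-0.7756,-0.6312)
θ=183°: P = B + -2.04·ex + 2.97·ey = (-2.0145,-3.5093)
θ=262°: B = A + 1.00·(cos262°, sin262°) = (-0.1392, -0.9903)
θ=262°: |BD| = 6.2185
θ=262°: circle(B,4.00) ∩ circle(D,10.00): a=-3.6447, h=1.6480
θ=262°:   candidates: C₊=(-3.9998,0.0563) cross=10.248; C₋=(-3.4750,-3.1976) cross=-10.248
θ=262°:   branch + wants cross > 0 → take C=(-3.9998,0.0563) (cross=10.248)
θ=262°: ex = (C−B)/|BC| = (-0.9652,0.2616); ey = (-0.2616,-0.9652)
θ=262°: P = B + -2.04·ex + 2.97·ey = (1.0527,-4.3905)

θ=183°: -2.01 -3.51
θ=262°: 1.05 -4.39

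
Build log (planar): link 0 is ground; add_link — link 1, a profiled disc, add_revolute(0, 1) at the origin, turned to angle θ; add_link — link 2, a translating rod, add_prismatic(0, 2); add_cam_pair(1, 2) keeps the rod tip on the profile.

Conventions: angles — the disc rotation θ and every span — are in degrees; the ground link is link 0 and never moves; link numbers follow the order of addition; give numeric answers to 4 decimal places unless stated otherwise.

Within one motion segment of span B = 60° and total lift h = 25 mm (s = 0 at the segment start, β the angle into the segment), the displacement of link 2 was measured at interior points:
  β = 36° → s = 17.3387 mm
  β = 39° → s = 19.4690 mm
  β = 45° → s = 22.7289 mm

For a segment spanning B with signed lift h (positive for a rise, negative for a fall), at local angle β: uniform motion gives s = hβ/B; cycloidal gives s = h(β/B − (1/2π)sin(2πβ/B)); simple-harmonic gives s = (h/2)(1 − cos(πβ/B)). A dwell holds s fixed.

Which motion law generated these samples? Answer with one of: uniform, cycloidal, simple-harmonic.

candidates at β/B = r: uniform s = h·r (linear in β); cycloidal s = h·(r − sin(2πr)/(2π)); simple-harmonic s = (h/2)(1 − cos(πr))
β=36°: printed 17.3387 | uniform 15.0000, cycloidal 17.3387, simple-harmonic 16.3627
β=39°: printed 19.4690 | uniform 16.2500, cycloidal 19.4690, simple-harmonic 18.1749
β=45°: printed 22.7289 | uniform 18.7500, cycloidal 22.7289, simple-harmonic 21.3388
only one law matches every sample → cycloidal

cycloidal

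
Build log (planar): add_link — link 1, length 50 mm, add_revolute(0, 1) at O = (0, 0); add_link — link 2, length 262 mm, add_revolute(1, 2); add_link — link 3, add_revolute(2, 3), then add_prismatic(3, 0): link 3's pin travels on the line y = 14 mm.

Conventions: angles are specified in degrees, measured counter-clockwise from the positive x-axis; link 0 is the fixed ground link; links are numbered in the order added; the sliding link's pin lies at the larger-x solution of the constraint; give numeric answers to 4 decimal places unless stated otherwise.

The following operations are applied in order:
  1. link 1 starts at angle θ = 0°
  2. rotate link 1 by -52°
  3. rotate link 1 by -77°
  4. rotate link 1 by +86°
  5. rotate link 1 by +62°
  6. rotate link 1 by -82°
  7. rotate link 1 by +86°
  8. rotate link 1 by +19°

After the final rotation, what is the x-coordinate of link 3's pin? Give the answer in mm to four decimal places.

geometry: r = 50 mm, L = 262 mm, e = 14 mm; θ starts at 0°
rotate link 1 by -52°: θ ← 0° -52° = -52°
rotate link 1 by -77°: θ ← -52° -77° = -129°
rotate link 1 by +86°: θ ← -129° +86° = -43°
rotate link 1 by +62°: θ ← -43° +62° = 19°
rotate link 1 by -82°: θ ← 19° -82° = -63°
rotate link 1 by +86°: θ ← -63° +86° = 23°
rotate link 1 by +19°: θ ← 23° +19° = 42°
crank pin P = (r cos θ, r sin θ) = (37.157241, 33.456530)
h = r sin θ − e = 33.456530 − 14 = 19.456530
x = r cos θ + √(L² − h²) = 37.157241 + 261.276565 = 298.433806

298.4338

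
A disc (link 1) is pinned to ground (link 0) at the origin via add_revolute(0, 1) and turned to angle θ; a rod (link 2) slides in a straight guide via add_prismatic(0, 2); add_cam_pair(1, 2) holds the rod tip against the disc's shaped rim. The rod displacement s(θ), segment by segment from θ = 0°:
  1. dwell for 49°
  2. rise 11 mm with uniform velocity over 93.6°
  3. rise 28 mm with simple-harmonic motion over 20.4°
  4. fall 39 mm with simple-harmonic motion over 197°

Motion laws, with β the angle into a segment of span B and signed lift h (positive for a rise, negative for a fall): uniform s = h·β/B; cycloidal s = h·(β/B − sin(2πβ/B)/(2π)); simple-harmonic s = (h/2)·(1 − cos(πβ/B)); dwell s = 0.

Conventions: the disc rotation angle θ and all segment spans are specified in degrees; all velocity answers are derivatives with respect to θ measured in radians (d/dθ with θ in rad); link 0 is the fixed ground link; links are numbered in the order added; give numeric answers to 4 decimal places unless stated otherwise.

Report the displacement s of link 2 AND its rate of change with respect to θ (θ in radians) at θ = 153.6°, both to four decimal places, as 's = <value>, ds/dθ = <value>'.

segment 1 (0° to 49°, dwell): s unchanged at 0.0000
segment 2 (49° to 142.6°, uniform, h = 11) is passed completely: s = 0.0000 + (11) = 11.0000
θ = 153.6° falls in segment 3 (142.6° to 163°, simple-harmonic, h = 28): β = 153.6 − 142.6 = 11°, B = 20.4°; Δs = 28/2·(1 − cos(π·0.5392)) = 15.7204; s = 11.0000 + 15.7204 = 26.7204
velocity in seg [142.6°–163°] (simple-harmonic), θ in radians: β = 11° = 0.1920 rad, B = 20.4° = 0.3560 rad; ds/dθ = (πh/(2B)) sin(πβ/B) = (π·28/(2·0.3560)) sin(π·0.5392) = 122.593122 mm/rad

s = 26.7204, ds/dθ = 122.5931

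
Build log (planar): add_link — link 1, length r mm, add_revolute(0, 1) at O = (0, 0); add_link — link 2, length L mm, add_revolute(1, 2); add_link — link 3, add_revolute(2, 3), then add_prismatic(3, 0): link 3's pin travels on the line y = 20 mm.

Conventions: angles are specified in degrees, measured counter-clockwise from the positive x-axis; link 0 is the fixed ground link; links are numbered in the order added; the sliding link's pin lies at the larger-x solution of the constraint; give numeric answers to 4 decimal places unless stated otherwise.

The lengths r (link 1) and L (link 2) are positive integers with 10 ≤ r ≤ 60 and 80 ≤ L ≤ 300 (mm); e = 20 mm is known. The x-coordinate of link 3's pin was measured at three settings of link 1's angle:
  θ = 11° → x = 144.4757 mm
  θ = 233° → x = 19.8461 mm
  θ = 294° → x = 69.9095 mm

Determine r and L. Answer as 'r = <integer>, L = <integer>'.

constraint per measurement: (x − r cos θ)² + (r sin θ − e)² = L²
subtracting the θ₁ and θ₂ equations cancels the r² and L² terms:
r = (x₁² − x₂²) / (2[(x₁cos θ₁ + e sin θ₁) − (x₂cos θ₂ + e sin θ₂)]) = 59.0000 → r = 59
L² = (x₁ − r cos θ₁)² + (r sin θ₁ − e)² = 7569.0083 → L = 87.0000 → L = 87
check at θ₃=294°: x = 69.9095 (printed 69.9095) ✓

r = 59, L = 87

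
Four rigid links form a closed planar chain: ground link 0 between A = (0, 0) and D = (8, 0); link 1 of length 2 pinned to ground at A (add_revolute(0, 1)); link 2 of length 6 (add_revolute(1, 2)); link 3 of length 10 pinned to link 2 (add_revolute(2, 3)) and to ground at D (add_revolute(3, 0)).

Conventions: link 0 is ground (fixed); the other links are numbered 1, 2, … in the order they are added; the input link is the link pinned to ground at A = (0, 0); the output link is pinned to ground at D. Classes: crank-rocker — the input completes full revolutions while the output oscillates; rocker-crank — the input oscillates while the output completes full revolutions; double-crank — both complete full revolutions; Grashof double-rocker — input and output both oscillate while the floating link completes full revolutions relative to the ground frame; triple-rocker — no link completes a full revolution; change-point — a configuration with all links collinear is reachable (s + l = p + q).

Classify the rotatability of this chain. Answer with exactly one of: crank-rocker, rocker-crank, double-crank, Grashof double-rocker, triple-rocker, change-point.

lengths: ground=8, input=2, coupler=6, output=10
sorted: s=2 (shortest), l=10 (longest), p+q=14
s + l = 12 vs p + q = 14
s + l < p + q (Grashof) with shortest = input link → crank-rocker

crank-rocker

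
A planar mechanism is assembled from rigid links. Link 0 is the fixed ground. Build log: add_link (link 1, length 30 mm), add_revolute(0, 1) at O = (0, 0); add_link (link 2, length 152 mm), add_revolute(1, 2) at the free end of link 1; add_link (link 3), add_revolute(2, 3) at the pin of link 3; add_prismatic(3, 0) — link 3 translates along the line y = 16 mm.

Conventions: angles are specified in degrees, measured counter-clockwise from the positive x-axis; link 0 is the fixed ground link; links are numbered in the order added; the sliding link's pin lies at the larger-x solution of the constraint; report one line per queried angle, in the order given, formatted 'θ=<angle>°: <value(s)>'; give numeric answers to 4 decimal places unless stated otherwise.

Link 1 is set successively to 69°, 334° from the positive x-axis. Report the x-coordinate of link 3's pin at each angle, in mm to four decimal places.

geometry: r = 30 mm, L = 152 mm, e = 16 mm
θ=69°: crank pin P = (r cos θ, r sin θ) = (10.751038, 28.007413)
θ=69°: h = r sin θ − e = 28.007413 − 16 = 12.007413
θ=69°: x = r cos θ + √(L² − h²) = 10.751038 + 151.524988 = 162.276027
θ=334°: crank pin P = (r cos θ, r sin θ) = (26.963821, -13.151134)
θ=334°: h = r sin θ − e = -13.151134 − 16 = -29.151134
θ=334°: x = r cos θ + √(L² − h²) = 26.963821 + 149.178455 = 176.142276

θ=69°: 162.2760
θ=334°: 176.1423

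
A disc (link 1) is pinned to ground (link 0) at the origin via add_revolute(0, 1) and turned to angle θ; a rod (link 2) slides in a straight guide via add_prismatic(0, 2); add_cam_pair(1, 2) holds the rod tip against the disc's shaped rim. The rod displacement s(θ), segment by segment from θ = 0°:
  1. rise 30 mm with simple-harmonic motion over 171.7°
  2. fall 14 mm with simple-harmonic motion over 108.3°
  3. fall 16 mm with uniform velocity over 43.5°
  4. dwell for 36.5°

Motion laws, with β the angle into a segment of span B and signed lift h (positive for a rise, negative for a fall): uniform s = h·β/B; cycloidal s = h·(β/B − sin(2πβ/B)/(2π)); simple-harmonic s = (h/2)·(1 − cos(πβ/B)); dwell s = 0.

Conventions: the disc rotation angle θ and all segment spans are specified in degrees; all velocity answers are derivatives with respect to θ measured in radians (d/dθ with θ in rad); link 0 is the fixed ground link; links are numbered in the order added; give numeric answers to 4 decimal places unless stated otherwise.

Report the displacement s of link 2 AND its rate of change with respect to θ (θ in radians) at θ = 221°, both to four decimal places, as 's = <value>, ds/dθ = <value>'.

segment 1 (0° to 171.7°, simple-harmonic, h = 30) is passed completely: s = 0.0000 + (30) = 30.0000
θ = 221° falls in segment 2 (171.7° to 280°, simple-harmonic, h = -14): β = 221 − 171.7 = 49.3°, B = 108.3°; Δs = -14/2·(1 − cos(π·0.4552)) = -6.0184; s = 30.0000 − 6.0184 = 23.9816
velocity in seg [171.7°–280°] (simple-harmonic), θ in radians: β = 49.3° = 0.8604 rad, B = 108.3° = 1.8902 rad; ds/dθ = (πh/(2B)) sin(πβ/B) = (π·(-14)/(2·1.8902)) sin(π·0.4552) = -11.519396 mm/rad

s = 23.9816, ds/dθ = -11.5194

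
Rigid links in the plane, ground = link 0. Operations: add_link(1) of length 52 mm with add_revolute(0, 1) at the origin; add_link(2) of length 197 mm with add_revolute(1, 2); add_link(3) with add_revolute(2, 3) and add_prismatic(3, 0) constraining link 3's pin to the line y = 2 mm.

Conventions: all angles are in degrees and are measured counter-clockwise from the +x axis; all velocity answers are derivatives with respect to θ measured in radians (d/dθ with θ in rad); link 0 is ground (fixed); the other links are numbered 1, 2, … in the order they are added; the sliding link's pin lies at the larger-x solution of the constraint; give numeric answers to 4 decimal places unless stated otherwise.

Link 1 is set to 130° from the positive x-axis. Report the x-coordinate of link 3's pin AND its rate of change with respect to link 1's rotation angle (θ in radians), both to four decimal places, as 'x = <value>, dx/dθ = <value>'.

geometry: r = 52 mm, L = 197 mm, e = 2 mm
crank pin P = (r cos θ, r sin θ) = (-33.424956, 39.834311)
h = r sin θ − e = 39.834311 − 2 = 37.834311
x = r cos θ + √(L² − h²) = -33.424956 + 193.332783 = 159.907827
dx/dθ = −r sin θ − h·r cos θ/√(L² − h²) (θ in radians; h = 37.834311) = -33.293205

x = 159.9078, dx/dθ = -33.2932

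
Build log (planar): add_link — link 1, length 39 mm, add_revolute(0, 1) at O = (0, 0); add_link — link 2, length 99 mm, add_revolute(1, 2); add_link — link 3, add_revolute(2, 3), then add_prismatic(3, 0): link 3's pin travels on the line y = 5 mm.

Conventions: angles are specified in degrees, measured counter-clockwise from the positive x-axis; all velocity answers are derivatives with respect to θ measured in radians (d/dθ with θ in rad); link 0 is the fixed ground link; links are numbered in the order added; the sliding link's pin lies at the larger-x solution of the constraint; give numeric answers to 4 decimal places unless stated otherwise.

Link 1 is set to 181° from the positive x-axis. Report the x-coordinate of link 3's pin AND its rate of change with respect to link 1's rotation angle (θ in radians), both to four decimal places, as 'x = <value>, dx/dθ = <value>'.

geometry: r = 39 mm, L = 99 mm, e = 5 mm
crank pin P = (r cos θ, r sin θ) = (-38.994060, -0.680644)
h = r sin θ − e = -0.680644 − 5 = -5.680644
x = r cos θ + √(L² − h²) = -38.994060 + 98.836887 = 59.842827
dx/dθ = −r sin θ − h·r cos θ/√(L² − h²) (θ in radians; h = -5.680644) = -1.560537

x = 59.8428, dx/dθ = -1.5605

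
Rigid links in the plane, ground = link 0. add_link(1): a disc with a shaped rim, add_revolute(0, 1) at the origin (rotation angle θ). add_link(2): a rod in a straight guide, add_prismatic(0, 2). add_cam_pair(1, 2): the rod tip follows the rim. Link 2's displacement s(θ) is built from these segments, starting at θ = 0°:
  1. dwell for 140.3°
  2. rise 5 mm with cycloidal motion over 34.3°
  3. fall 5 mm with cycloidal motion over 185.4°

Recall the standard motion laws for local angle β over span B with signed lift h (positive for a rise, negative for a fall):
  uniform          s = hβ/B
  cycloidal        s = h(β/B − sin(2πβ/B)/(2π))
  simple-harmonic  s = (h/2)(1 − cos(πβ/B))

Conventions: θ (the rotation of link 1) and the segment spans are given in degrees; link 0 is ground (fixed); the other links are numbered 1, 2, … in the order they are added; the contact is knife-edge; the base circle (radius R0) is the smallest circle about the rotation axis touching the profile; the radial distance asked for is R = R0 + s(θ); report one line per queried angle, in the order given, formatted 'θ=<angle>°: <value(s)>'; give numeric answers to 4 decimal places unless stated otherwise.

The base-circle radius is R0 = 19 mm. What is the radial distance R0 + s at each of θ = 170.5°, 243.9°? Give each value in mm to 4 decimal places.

segment 1 (0° to 140.3°, dwell): s unchanged at 0.0000
θ = 170.5° falls in segment 2 (140.3° to 174.6°, cycloidal, h = 5): β = 170.5 − 140.3 = 30.2°, B = 34.3°; Δs = 5·(0.8805 − sin(2π·0.8805)/(2π)) = 4.9454; s = 0.0000 + 4.9454 = 4.9454
segment 2 (140.3° to 174.6°, cycloidal, h = 5) is passed completely: s = 0.0000 + (5) = 5.0000
θ = 243.9° falls in segment 3 (174.6° to 360°, cycloidal, h = -5): β = 243.9 − 174.6 = 69.3°, B = 185.4°; Δs = -5·(0.3738 − sin(2π·0.3738)/(2π)) = -1.3020; s = 5.0000 − 1.3020 = 3.6980
θ=170.5°: R = R0 + s = 19 + 4.9454 = 23.9454
θ=243.9°: R = R0 + s = 19 + 3.6980 = 22.6980

θ=170.5°: 23.9454
θ=243.9°: 22.6980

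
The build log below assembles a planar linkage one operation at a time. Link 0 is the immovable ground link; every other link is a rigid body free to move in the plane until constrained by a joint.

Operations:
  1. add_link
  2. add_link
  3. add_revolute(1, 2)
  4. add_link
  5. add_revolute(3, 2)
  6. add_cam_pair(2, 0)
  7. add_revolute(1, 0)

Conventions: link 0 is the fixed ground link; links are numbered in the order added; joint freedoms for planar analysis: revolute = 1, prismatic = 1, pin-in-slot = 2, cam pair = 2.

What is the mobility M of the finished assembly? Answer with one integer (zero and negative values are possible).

(L,J1,J2)=(1,0,0); link0 fixed
link1: (2,0,0)
link2: (3,0,0)
R 1-2 [J1]: (3,1,0)
link3: (4,1,0)
R 3-2 [J1]: (4,2,0)
C 2-0 [J2]: (4,2,1)
R 1-0 [J1]: (4,3,1)
Grübler: 3·3 − 2·3 − 1 = 2

M = 2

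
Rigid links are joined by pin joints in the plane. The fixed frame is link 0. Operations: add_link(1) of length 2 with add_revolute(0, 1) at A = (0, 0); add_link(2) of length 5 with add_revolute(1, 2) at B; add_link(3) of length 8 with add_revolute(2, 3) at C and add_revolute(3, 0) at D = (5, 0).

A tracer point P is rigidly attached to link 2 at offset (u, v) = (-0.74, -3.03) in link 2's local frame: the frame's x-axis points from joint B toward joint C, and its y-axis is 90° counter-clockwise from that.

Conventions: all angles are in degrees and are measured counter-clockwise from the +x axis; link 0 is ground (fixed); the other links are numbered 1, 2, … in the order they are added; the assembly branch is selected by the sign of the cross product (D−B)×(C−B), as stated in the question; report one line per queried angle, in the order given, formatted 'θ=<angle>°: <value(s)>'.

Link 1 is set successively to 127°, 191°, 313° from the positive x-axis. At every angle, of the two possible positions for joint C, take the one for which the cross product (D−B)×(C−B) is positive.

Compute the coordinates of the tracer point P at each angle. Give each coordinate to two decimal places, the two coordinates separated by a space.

A=(0,0), D=(5.00,0)
θ=127°: B = A + 2.00·(cos127°, sin127°) = (-1.2036, 1.5973)
θ=127°: |BD| = 6.4060
θ=127°: circle(B,5.00) ∩ circle(D,8.00): a=0.1589, h=4.9975
θ=127°:   candidates: C₊=(0.1964,6.3973) cross=32.014; C₋=(-2.2958,-3.2820) cross=-32.014
θ=127°:   branch + wants cross > 0 → take C=(0.1964,6.3973) (cross=32.014)
θ=127°: ex = (C−B)/|BC| = (0.2800,0.9600); ey = (-0.9600,0.2800)
θ=127°: P = B + -0.74·ex + -3.03·ey = (1.4980,0.0385)
θ=191°: B = A + 2.00·(cos191°, sin191°) = (-1.9633, -0.3816)
θ=191°: |BD| = 6.9737
θ=191°: circle(B,5.00) ∩ circle(D,8.00): a=0.6906, h=4.9521
θ=191°:   candidates: C₊=(-1.5446,4.6008) cross=34.534; C₋=(-1.0027,-5.2885) cross=-34.534
θ=191°:   branch + wants cross > 0 → take C=(-1.5446,4.6008) (cross=34.534)
θ=191°: ex = (C−B)/|BC| = (0.0837,0.9965); ey = (-0.9965,0.0837)
θ=191°: P = B + -0.74·ex + -3.03·ey = (0.9942,-1.3727)
θ=313°: B = A + 2.00·(cos313°, sin313°) = (1.3640, -1.4627)
θ=313°: |BD| = 3.9192
θ=313°: circle(B,5.00) ∩ circle(D,8.00): a=-3.0159, h=3.9880
θ=313°:   candidates: C₊=(-2.9224,1.1115) cross=15.630; C₋=(0.0544,-6.2882) cross=-15.630
θ=313°:   branch + wants cross > 0 → take C=(-2.9224,1.1115) (cross=15.630)
θ=313°: ex = (C−B)/|BC| = (-0.8573,0.5149); ey = (-0.5149,-0.8573)
θ=313°: P = B + -0.74·ex + -3.03·ey = (3.5584,0.7539)

θ=127°: 1.50 0.04
θ=191°: 0.99 -1.37
θ=313°: 3.56 0.75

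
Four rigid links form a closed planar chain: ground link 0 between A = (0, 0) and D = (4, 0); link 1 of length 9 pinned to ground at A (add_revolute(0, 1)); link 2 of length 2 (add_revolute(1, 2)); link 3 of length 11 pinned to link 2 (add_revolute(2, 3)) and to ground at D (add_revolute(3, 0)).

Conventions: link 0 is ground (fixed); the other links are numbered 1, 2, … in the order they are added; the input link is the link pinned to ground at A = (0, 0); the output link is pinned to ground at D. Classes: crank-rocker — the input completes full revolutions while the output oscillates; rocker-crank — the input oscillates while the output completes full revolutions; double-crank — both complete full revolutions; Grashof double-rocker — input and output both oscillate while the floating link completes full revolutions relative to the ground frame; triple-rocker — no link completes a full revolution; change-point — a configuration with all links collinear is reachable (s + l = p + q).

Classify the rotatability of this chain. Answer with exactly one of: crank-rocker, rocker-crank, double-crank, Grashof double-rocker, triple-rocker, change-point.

lengths: ground=4, input=9, coupler=2, output=11
sorted: s=2 (shortest), l=11 (longest), p+q=13
s + l = 13 vs p + q = 13
s + l = p + q → change-point (collinear configuration reachable)

change-point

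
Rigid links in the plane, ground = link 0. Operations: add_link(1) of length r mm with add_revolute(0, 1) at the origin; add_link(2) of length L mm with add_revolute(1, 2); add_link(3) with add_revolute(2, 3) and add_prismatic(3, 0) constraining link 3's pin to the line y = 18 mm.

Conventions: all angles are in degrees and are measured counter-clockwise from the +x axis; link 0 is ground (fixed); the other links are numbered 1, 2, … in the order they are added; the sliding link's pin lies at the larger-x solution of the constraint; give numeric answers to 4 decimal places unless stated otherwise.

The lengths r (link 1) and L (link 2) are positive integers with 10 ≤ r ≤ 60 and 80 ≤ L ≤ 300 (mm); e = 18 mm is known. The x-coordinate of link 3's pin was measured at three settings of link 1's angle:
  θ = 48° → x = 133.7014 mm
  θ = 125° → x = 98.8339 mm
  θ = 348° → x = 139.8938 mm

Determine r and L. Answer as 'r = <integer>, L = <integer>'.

constraint per measurement: (x − r cos θ)² + (r sin θ − e)² = L²
subtracting the θ₁ and θ₂ equations cancels the r² and L² terms:
r = (x₁² − x₂²) / (2[(x₁cos θ₁ + e sin θ₁) − (x₂cos θ₂ + e sin θ₂)]) = 28.0000 → r = 28
L² = (x₁ − r cos θ₁)² + (r sin θ₁ − e)² = 13225.0072 → L = 115.0000 → L = 115
check at θ₃=348°: x = 139.8938 (printed 139.8938) ✓

r = 28, L = 115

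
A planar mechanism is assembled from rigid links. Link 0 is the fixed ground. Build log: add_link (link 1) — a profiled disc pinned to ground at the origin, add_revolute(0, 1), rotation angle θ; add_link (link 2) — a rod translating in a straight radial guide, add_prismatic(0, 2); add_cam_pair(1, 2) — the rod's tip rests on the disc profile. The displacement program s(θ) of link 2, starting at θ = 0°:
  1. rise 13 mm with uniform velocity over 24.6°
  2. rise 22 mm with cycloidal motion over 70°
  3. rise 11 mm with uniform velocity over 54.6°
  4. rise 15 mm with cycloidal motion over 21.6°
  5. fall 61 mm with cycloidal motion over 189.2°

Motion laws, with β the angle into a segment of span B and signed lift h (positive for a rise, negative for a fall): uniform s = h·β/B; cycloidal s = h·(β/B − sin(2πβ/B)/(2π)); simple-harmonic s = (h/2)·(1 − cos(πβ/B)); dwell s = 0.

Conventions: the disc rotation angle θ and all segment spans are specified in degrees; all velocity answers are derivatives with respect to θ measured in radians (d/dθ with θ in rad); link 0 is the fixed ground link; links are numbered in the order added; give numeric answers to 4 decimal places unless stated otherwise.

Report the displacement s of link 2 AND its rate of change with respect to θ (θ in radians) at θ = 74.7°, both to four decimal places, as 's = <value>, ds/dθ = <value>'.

seg 1 [0°–24.6°] uniform, h=13: full span → s += 13 → s = 13.0000
seg 2 [24.6°–94.6°] cycloidal, h=22: θ=74.7° here. β=50.1, B=70. 22·(0.7157 − sin(2π·0.7157)/(2π)) = 19.1662 → s = 32.1662
velocity in seg [24.6°–94.6°] (cycloidal), θ in radians: β = 50.1° = 0.8744 rad, B = 70° = 1.2217 rad; ds/dθ = (h/B)(1 − cos(2πβ/B)) = (22/1.2217)(1 − cos(2π·0.7157)) = 21.856494 mm/rad

s = 32.1662, ds/dθ = 21.8565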